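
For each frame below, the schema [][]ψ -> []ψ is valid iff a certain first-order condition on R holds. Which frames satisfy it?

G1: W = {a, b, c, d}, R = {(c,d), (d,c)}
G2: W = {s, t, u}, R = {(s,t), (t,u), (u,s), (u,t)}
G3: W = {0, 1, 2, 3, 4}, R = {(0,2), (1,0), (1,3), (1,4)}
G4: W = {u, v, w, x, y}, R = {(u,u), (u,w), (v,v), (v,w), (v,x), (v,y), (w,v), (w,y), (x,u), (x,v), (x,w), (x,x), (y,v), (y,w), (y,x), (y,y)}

This is the axiom for density; its first-order frame correspondent is forall x forall y (Rxy -> exists z (Rxz & Rzy)).
G1: fails — Rcd but no z with Rcz and Rzd.
G2: fails — Rus but no z with Ruz and Rzs.
G3: fails — R10 but no z with R1z and Rz0.
G4: ✓.

G4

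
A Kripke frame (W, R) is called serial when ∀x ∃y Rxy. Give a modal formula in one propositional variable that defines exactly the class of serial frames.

A defining formula is □ψ → ◇ψ (the D axiom).

□ψ → ◇ψ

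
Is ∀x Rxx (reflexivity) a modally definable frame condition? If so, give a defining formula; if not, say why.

The condition is reflexivity. A defining modal formula is □p → p.
Suppose □p→p is valid. At any x set V(p)={w : Rxw}. Then □p holds at x, so p holds at x, i.e. Rxx.

Definable; □p → p defines it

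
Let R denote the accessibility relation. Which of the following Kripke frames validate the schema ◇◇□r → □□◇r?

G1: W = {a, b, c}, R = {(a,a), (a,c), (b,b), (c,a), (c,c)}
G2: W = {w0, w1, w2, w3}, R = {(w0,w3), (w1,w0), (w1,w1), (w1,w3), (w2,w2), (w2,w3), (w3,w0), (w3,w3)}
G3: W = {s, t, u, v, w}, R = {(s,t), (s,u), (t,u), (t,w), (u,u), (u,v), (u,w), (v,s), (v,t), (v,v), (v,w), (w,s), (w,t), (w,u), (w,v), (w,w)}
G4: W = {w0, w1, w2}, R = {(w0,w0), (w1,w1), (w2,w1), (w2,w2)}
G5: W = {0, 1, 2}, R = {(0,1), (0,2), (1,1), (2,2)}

G1, G2, G3, G4

The schema corresponds to a generalized confluence (Geach) condition: ∀x ∀y ∀z ((xR²y ∧ xR²z) → ∃w (yRw ∧ zRw)).
G1: satisfies the condition.
G2: satisfies the condition.
G3: satisfies the condition.
G4: satisfies the condition.
G5: fails — 0R²1, 0R²2 but no w with 1Rw and 2Rw.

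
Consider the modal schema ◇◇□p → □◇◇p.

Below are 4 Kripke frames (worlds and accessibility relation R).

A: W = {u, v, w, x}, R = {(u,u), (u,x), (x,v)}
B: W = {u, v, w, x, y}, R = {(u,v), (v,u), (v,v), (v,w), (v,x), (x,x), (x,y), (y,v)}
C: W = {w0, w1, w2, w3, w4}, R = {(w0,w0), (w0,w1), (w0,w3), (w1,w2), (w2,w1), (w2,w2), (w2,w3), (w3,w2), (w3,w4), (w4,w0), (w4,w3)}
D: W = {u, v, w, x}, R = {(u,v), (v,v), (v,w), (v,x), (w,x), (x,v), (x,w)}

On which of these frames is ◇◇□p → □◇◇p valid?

Frame correspondent (Sahlqvist): ∀x ∀y ∀z ((xR²y ∧ xRz) → ∃w (yRw ∧ zR²w)) — i.e. a generalized confluence (Geach) condition.
A: fails — uR²u, uRx but no t with uRt and xR²t.
B: fails — uR²w, uRv but no t with wRt and vR²t.
C: ✓.
D: fails — vR²w, vRw but no t with wRt and wR²t.

C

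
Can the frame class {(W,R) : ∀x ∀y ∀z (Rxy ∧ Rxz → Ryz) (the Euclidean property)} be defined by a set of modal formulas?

Yes, by ◇p → □◇p

Yes: it is the Euclidean property, defined by the 5 schema ◇p → □◇p.
Suppose ◇p→□◇p is valid. Take Rxy, Rxz and set V(p)={y}. Then ◇p at x, so □◇p at x, so ◇p at z, so some w with Rzw has p; w=y, i.e. Rzy. By symmetry of the argument, Ryz.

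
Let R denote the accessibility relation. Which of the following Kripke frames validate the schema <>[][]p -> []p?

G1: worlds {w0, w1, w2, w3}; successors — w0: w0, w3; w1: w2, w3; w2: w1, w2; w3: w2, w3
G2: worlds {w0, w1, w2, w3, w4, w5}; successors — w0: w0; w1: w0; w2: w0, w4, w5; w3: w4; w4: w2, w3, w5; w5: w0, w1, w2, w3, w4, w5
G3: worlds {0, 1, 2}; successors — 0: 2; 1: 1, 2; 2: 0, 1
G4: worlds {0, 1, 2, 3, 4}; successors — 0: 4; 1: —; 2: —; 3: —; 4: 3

This is the axiom for a generalized confluence (Geach) condition; its first-order frame correspondent is forall x forall y forall z ((xRy & xRz) -> exists w (y R^2 w & z = w)).
G1: fails — w0Rw3, w0Rw0 but no w with w3R²w and w0=w.
G2: fails — w2Rw0, w2Rw4 but no w with w0R²w and w4=w.
G3: ✓.
G4: fails — 0R4, 0R4 but no w with 4R²w and 4=w.

G3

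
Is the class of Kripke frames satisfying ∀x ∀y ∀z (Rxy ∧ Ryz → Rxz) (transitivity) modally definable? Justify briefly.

Yes, by □q → □□q

Yes: it is transitivity, defined by the 4 schema □q → □□q.
Suppose □q→□□q is valid. Take Rxy, Ryz and set V(q)={w : Rxw}. Then □q at x, so □□q at x, so □q at y, so q at z, i.e. Rxz.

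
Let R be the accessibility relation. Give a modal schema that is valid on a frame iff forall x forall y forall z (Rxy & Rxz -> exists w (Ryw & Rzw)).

A defining formula is ◇□ψ → □◇ψ (the .2 axiom).
Suppose ◇□ψ→□◇ψ is valid. Take Rxy, Rxz and set V(ψ)={w : Ryw}. Then □ψ at y so ◇□ψ at x, so □◇ψ at x, so ◇ψ at z, giving w with Rzw and Ryw.

◇□ψ → □◇ψ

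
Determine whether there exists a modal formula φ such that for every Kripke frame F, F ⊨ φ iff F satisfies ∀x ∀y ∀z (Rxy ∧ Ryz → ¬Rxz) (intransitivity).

No

Modal frame validity is preserved under surjective bounded morphisms.
The 5-cycle (worlds w0,w1,w2,w3,w4 with w0→w1→w2→w3→w4→w0) is intransitive. Mapping every world to a single reflexive point • is a surjective bounded morphism; the reflexive point is not intransitive (R••∧R•• but R••).
Hence intransitivity is not modally definable.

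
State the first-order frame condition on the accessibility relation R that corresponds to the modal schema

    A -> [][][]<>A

This is a Sahlqvist (Geach-type) schema ◇^0□^0A → □^3◇^1A.
Minimal-valuation argument: fix x; take any y with xR^0y and any z with xR^3z. Set V(A) to the set of worlds R-reachable from y in exactly 0 steps. Then □^0A holds at y, so the antecedent holds at x; validity forces ◇^1A at z, giving a w with zR^1w and yR^0w.
First-order correspondent: forall x forall z (x R^3 z -> exists w (x = w & zRw)).

forall x forall z (x R^3 z -> exists w (x = w & zRw))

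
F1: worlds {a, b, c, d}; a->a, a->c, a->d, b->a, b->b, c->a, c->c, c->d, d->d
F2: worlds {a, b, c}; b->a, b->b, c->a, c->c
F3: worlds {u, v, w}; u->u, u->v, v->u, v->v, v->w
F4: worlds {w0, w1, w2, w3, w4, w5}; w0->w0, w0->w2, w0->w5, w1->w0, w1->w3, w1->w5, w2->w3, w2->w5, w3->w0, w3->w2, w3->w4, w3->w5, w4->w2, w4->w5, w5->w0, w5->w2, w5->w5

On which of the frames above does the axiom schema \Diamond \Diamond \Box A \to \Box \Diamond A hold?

F4

Frame correspondent (Sahlqvist): \forall x \forall y \forall z ((x R^2 y \wedge xRz) \to \exists w (yRw \wedge zRw)) — i.e. a generalized confluence (Geach) condition.
F1: fails — bR²d, bRb but no w with dRw and bRw.
F2: fails — bR²a, bRa but no w with aRw and aRw.
F3: fails — uR²w, uRu but no t with wRt and uRt.
F4: ✓.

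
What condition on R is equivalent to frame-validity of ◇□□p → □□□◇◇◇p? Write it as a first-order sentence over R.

This is a Sahlqvist (Geach-type) schema ◇^1□^2p → □^3◇^3p.
Minimal-valuation argument: fix x; take any y with xR^1y and any z with xR^3z. Set V(p) to the set of worlds R-reachable from y in exactly 2 steps. Then □^2p holds at y, so the antecedent holds at x; validity forces ◇^3p at z, giving a w with zR^3w and yR^2w.
First-order correspondent: ∀x ∀y ∀z ((xRy ∧ xR³z) → ∃w (yR²w ∧ zR³w)).

∀x ∀y ∀z ((xRy ∧ xR³z) → ∃w (yR²w ∧ zR³w))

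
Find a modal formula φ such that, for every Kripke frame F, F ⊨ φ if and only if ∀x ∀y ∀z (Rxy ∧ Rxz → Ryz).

◇s → □◇s

The condition is the Euclidean property. The 5 schema ◇s → □◇s defines it.
Suppose ◇s→□◇s is valid. Take Rxy, Rxz and set V(s)={y}. Then ◇s at x, so □◇s at x, so ◇s at z, so some w with Rzw has s; w=y, i.e. Rzy. By symmetry of the argument, Ryz.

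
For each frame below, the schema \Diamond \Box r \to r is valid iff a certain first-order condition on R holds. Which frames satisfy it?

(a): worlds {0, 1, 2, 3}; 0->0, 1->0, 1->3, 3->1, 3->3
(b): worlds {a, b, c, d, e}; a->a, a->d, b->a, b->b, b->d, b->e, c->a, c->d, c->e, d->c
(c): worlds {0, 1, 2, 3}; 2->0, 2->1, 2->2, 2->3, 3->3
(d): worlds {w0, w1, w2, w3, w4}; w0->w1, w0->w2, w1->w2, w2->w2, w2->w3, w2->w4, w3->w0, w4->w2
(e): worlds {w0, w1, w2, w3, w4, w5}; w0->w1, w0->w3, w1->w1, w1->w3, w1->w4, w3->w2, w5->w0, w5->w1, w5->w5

none

The schema corresponds to a generalized confluence (Geach) condition: \forall x \forall y (xRy \to \exists w (yRw \wedge x = w)).
(a): fails — 1R0 but no w with 0Rw and 1=w.
(b): fails — aRd but no w with dRw and a=w.
(c): fails — 2R0 but no w with 0Rw and 2=w.
(d): fails — w0Rw1 but no w with w1Rw and w0=w.
(e): fails — w0Rw1 but no w with w1Rw and w0=w.
Valid on no frame.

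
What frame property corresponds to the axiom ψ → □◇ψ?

symmetry

This is the B axiom.
It corresponds to symmetry: ∀x ∀y (Rxy → Ryx).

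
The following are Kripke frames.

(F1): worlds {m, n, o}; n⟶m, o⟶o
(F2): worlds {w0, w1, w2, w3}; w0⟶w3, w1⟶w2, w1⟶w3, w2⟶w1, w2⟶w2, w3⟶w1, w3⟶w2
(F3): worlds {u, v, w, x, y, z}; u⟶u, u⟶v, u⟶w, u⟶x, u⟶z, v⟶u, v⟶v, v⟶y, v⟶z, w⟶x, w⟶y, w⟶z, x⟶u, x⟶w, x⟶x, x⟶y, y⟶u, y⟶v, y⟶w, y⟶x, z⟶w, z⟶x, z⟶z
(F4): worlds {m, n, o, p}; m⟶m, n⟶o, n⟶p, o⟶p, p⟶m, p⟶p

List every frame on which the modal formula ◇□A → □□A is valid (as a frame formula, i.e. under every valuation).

(F1)

The schema corresponds to a generalized confluence (Geach) condition: ∀x ∀y ∀z ((xRy ∧ xR²z) → ∃w (yRw ∧ z = w)).
(F1): holds.
(F2): fails — w2Rw1, w2R²w1 but no w with w1Rw and w1=w.
(F3): fails — uRu, uR²y but no t with uRt and y=t.
(F4): fails — nRo, nR²m but no w with oRw and m=w.
Valid on: (F1).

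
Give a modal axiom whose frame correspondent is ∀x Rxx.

□q → q

This is reflexivity; the standard corresponding axiom is T: □q → q.
Suppose □q→q is valid. At any x set V(q)={w : Rxw}. Then □q holds at x, so q holds at x, i.e. Rxx.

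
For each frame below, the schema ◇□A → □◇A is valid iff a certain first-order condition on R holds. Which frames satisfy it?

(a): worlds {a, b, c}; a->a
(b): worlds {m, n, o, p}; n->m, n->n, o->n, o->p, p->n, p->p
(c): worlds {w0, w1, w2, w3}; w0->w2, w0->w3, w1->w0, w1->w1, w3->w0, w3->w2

Frame correspondent (Sahlqvist): ∀x ∀y ∀z (Rxy ∧ Rxz → ∃w (Ryw ∧ Rzw)) — i.e. convergence.
(a): holds.
(b): fails — Rnn and Rnm but n and m have no common successor.
(c): fails — Rw0w2 and Rw0w2 but w2 and w2 have no common successor.

(a)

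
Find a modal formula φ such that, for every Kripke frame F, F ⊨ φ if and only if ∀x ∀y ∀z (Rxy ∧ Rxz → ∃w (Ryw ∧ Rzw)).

◇□r → □◇r

A defining formula is ◇□r → □◇r (the .2 axiom).
Suppose ◇□r→□◇r is valid. Take Rxy, Rxz and set V(r)={w : Ryw}. Then □r at y so ◇□r at x, so □◇r at x, so ◇r at z, giving w with Rzw and Ryw.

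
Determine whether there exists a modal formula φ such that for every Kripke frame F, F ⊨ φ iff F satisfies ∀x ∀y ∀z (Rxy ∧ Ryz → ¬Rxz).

No — not modally definable

If a class were modally definable it would be closed under surjective bounded morphisms (Goldblatt–Thomason).
The 5-cycle (worlds a,b,c,d,e with a→b→c→d→e→a) is intransitive. Mapping every world to a single reflexive point • is a surjective bounded morphism; the reflexive point is not intransitive (R••∧R•• but R••).
So the class is not modally definable.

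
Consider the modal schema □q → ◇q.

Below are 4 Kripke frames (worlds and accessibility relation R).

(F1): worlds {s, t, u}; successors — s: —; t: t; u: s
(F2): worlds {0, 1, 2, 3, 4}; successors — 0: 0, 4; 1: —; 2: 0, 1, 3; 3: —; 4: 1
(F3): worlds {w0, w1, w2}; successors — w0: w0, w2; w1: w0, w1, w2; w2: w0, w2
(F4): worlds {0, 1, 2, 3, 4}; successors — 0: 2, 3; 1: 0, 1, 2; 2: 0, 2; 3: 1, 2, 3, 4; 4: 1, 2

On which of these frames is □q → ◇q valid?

This is the axiom for seriality; its first-order frame correspondent is ∀x ∃y Rxy.
(F1): fails — world s has no successor.
(F2): fails — world 1 has no successor.
(F3): condition met.
(F4): condition met.

(F3), (F4)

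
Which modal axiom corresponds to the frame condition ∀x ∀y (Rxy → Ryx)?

q → □◇q

A defining formula is q → □◇q (the B axiom).
Suppose q→□◇q is valid. Take Rxy and set V(q)={x}. Then q at x, so □◇q at x, so ◇q at y, so some z with Ryz has q; z=x, i.e. Ryx.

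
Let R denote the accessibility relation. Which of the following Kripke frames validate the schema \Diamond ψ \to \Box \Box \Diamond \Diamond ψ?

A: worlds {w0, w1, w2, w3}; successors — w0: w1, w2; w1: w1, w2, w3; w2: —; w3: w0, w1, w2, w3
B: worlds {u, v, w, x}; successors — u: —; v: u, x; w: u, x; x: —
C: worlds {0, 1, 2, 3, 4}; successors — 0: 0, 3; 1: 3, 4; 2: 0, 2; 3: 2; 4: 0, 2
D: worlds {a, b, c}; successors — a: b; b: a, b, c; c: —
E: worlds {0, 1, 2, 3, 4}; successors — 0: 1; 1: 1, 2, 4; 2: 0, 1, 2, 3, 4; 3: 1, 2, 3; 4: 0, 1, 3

The schema corresponds to a generalized confluence (Geach) condition: \forall x \forall y \forall z ((xRy \wedge x R^2 z) \to \exists w (y = w \wedge z R^2 w)).
A: fails — w0Rw1, w0R²w2 but no w with w1=w and w2R²w.
B: holds.
C: fails — 0R3, 0R²3 but no w with 3=w and 3R²w.
D: fails — aRb, aR²c but no w with b=w and cR²w.
E: fails — 2R0, 2R²0 but no w with 0=w and 0R²w.
Valid on: B.

B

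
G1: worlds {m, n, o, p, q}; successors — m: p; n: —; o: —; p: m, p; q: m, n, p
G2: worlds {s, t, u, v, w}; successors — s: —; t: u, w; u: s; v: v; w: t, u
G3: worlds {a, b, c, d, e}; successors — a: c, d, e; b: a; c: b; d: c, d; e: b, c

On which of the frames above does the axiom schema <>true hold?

G3

The schema corresponds to seriality: forall x exists y Rxy.
G1: fails — world n has no successor.
G2: fails — world s has no successor.
G3: satisfies the condition.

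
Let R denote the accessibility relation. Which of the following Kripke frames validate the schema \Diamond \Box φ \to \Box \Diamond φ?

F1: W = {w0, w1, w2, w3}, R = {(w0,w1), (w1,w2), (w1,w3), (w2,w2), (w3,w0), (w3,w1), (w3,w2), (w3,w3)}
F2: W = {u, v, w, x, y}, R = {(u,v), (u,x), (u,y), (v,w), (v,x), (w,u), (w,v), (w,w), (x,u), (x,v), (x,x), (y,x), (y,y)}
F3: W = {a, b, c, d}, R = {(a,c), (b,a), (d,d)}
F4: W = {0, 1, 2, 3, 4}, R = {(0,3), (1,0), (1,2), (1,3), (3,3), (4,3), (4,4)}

F2

This is the axiom for convergence; its first-order frame correspondent is \forall x \forall y \forall z (Rxy \wedge Rxz \to \exists w (Ryw \wedge Rzw)).
F1: fails — Rw3w1 and Rw3w0 but w1 and w0 have no common successor.
F2: satisfies the condition.
F3: fails — Rac and Rac but c and c have no common successor.
F4: fails — R10 and R12 but 0 and 2 have no common successor.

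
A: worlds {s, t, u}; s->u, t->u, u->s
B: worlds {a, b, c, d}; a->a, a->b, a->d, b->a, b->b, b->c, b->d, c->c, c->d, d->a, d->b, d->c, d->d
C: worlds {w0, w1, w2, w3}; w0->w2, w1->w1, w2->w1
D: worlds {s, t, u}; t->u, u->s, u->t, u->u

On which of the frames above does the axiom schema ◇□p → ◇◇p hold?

The schema corresponds to a generalized confluence (Geach) condition: ∀x ∀y (xRy → ∃w (yRw ∧ xR²w)).
A: holds.
B: holds.
C: holds.
D: fails — uRs but no w with sRw and uR²w.
Valid on: A, B, C.

A, B, C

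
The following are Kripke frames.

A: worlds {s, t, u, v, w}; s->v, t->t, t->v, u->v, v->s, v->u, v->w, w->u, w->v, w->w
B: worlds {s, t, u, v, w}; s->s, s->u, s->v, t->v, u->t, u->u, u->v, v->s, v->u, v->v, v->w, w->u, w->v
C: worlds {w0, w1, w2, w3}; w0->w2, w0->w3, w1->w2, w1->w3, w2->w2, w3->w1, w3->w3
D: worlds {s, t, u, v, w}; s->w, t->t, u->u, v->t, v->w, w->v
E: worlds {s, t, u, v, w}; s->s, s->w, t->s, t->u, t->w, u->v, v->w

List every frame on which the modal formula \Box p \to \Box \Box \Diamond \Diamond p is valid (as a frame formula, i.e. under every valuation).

Frame correspondent (Sahlqvist): \forall x \forall z (x R^2 z \to \exists w (xRw \wedge z R^2 w)) — i.e. a generalized confluence (Geach) condition.
A: fails — sR²s but no w* with sRw* and sR²w*.
B: condition met.
C: fails — w3R²w2 but no w with w3Rw and w2R²w.
D: fails — sR²v but no w* with sRw* and vR²w*.
E: fails — sR²w but no w* with sRw* and wR²w*.

B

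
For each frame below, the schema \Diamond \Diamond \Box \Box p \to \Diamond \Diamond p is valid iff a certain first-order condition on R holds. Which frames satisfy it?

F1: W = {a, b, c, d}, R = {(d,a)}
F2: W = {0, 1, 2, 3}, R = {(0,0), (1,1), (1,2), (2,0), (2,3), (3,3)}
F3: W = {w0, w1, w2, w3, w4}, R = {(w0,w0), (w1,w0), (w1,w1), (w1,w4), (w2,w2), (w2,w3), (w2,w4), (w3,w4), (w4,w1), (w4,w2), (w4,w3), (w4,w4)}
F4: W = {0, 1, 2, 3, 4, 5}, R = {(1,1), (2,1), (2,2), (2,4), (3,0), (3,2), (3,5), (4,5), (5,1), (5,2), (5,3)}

F1, F2, F3

The schema corresponds to a generalized confluence (Geach) condition: \forall x \forall y (x R^2 y \to \exists w (y R^2 w \wedge x R^2 w)).
F1: ✓.
F2: ✓.
F3: ✓.
F4: fails — 5R²0 but no w with 0R²w and 5R²w.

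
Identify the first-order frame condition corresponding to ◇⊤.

Seriality

This is a form of the D axiom.
Its frame correspondent is seriality — ∀x ∃y Rxy.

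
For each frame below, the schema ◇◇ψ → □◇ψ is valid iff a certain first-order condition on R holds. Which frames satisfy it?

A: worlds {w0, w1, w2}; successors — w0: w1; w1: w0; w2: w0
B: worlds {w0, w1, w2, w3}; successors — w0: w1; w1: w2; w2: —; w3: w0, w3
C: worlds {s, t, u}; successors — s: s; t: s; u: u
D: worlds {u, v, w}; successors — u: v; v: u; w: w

A, C, D

The schema corresponds to a generalized confluence (Geach) condition: ∀x ∀y ∀z ((xR²y ∧ xRz) → ∃w (y = w ∧ zRw)).
A: condition met.
B: fails — w3R²w0, w3Rw0 but no w with w0=w and w0Rw.
C: condition met.
D: condition met.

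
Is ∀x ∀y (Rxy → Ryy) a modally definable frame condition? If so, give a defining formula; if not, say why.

Yes — defined by □(□q → q)

Yes: it is shift-reflexivity, defined by the T□ schema □(□q → q).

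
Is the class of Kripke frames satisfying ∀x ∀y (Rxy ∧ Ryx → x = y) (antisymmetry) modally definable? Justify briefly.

Not definable by any modal formula

If a class were modally definable it would be closed under surjective bounded morphisms (Goldblatt–Thomason).
The 6-cycle (worlds s,t,u,v,w,x with s→t→u→v→w→x→s) is antisymmetric. Sending even-indexed worlds to s and odd-indexed worlds to t is a surjective bounded morphism onto the two-world frame with s↔t, which is not antisymmetric.
So the class is not modally definable.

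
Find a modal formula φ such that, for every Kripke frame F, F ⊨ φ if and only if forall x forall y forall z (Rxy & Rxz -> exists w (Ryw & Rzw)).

◇□s → □◇s

The condition is convergence. The .2 schema ◇□s → □◇s defines it.
Suppose ◇□s→□◇s is valid. Take Rxy, Rxz and set V(s)={w : Ryw}. Then □s at y so ◇□s at x, so □◇s at x, so ◇s at z, giving w with Rzw and Ryw.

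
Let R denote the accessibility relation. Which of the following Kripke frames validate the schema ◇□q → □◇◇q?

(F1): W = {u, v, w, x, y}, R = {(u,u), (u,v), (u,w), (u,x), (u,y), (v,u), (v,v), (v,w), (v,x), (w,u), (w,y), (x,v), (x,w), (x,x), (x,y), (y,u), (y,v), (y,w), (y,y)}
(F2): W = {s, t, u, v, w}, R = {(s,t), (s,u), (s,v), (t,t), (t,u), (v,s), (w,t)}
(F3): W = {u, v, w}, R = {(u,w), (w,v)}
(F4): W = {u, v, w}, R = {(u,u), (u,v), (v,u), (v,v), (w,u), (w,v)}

(F1), (F4)

The schema corresponds to a generalized confluence (Geach) condition: ∀x ∀y ∀z ((xRy ∧ xRz) → ∃w (yRw ∧ zR²w)).
(F1): condition met.
(F2): fails — sRt, sRu but no w* with tRw* and uR²w*.
(F3): fails — uRw, uRw but no t with wRt and wR²t.
(F4): condition met.
Valid on: (F1), (F4).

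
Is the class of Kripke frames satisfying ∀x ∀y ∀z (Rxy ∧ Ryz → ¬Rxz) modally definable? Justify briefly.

Not modally definable

Modal frame validity is preserved under surjective bounded morphisms.
The 7-cycle (worlds w0,w1,w2,w3,w4,w5,w6 with w0→w1→w2→w3→w4→w5→w6→w0) is intransitive. Mapping every world to a single reflexive point • is a surjective bounded morphism; the reflexive point is not intransitive (R••∧R•• but R••).
So the class is not modally definable.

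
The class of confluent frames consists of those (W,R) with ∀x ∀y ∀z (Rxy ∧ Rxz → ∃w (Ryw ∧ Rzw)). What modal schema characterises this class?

◇□r → □◇r

This is convergence; the standard corresponding axiom is .2: ◇□r → □◇r.
Suppose ◇□r→□◇r is valid. Take Rxy, Rxz and set V(r)={w : Ryw}. Then □r at y so ◇□r at x, so □◇r at x, so ◇r at z, giving w with Rzw and Ryw.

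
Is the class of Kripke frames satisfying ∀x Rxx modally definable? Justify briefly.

Yes: it is reflexivity, defined by the T schema □q → q.

Yes, by □q → q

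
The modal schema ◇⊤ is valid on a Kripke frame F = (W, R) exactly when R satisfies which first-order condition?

Seriality

This is a form of the D axiom.
Its frame correspondent is seriality — ∀x ∃y Rxy.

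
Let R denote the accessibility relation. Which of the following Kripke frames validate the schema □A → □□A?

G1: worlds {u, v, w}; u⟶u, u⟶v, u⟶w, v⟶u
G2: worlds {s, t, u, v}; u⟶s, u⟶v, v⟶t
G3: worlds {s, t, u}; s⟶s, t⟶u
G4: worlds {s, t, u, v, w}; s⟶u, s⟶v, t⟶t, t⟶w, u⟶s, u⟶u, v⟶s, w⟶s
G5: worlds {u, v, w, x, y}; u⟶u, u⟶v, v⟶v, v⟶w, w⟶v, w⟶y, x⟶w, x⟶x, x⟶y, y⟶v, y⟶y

This is the axiom for transitivity; its first-order frame correspondent is ∀x ∀y ∀z (Rxy ∧ Ryz → Rxz).
G1: fails — Rvu and Ruv but not Rvv.
G2: fails — Ruv and Rvt but not Rut.
G3: condition met.
G4: fails — Rus and Rsv but not Ruv.
G5: fails — Ruv and Rvw but not Ruw.
Valid on: G3.

G3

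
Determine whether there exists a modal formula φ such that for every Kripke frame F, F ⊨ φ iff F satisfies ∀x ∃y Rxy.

Definable; □q → ◇q defines it

This is a Sahlqvist condition; the D axiom □q → ◇q defines it.
Suppose □q→◇q is valid. At any x set V(q)=W. Then □q at x, so ◇q at x, so x has a successor.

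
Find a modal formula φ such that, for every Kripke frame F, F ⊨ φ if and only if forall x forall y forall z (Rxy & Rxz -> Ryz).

◇r → □◇r

This is the Euclidean property; the standard corresponding axiom is 5: ◇r → □◇r.
Suppose ◇r→□◇r is valid. Take Rxy, Rxz and set V(r)={y}. Then ◇r at x, so □◇r at x, so ◇r at z, so some w with Rzw has r; w=y, i.e. Rzy. By symmetry of the argument, Ryz.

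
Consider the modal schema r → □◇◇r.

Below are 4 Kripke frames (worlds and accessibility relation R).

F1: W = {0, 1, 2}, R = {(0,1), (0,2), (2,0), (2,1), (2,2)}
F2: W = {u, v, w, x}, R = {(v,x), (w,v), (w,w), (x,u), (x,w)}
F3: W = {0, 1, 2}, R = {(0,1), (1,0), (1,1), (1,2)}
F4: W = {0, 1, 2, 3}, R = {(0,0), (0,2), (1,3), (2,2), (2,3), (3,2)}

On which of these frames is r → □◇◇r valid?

none

The schema corresponds to a generalized confluence (Geach) condition: ∀x ∀z (xRz → ∃w (x = w ∧ zR²w)).
F1: fails — 0R1 but no w with 0=w and 1R²w.
F2: fails — xRu but no t with x=t and uR²t.
F3: fails — 1R2 but no w with 1=w and 2R²w.
F4: fails — 0R2 but no w with 0=w and 2R²w.
Valid on no frame.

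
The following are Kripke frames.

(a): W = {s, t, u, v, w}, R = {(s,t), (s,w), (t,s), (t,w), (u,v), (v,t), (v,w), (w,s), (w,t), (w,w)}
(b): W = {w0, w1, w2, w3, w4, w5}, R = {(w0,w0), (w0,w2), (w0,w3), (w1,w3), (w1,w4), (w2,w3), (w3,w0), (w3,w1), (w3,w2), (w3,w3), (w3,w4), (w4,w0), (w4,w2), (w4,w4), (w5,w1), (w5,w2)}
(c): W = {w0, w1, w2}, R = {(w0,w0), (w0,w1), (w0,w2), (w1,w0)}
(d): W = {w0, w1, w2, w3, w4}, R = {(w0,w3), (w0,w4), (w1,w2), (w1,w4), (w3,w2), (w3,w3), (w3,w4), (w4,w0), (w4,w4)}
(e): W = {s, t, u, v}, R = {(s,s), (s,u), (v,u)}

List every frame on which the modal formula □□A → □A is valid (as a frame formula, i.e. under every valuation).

(c)

The schema corresponds to density: ∀x ∀y (Rxy → ∃z (Rxz ∧ Rzy)).
(a): fails — Ruv but no z with Ruz and Rzv.
(b): fails — Rw5w2 but no z with Rw5z and Rzw2.
(c): holds.
(d): fails — Rw1w2 but no z with Rw1z and Rzw2.
(e): fails — Rvu but no z with Rvz and Rzu.
Valid on: (c).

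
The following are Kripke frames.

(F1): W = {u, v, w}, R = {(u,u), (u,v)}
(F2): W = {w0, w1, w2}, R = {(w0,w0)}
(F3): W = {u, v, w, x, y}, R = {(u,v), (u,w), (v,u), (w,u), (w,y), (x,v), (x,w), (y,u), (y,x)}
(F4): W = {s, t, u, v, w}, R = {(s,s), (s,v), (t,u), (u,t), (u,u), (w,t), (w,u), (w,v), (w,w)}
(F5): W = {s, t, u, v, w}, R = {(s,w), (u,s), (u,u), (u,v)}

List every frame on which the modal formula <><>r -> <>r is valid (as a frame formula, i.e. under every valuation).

(F1), (F2)

The schema corresponds to transitivity: forall x forall y forall z (Rxy & Ryz -> Rxz).
(F1): ✓.
(F2): ✓.
(F3): fails — Ruv and Rvu but not Ruu.
(F4): fails — Rtu and Rut but not Rtt.
(F5): fails — Rus and Rsw but not Ruw.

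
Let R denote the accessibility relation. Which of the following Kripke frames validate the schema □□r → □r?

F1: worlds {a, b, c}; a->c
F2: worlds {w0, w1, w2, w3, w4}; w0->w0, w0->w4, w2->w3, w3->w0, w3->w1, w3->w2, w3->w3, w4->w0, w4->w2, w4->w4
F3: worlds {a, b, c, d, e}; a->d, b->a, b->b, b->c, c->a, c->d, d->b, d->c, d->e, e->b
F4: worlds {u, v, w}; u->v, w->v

Frame correspondent (Sahlqvist): ∀x ∀y (Rxy → ∃z (Rxz ∧ Rzy)) — i.e. density.
F1: fails — Rac but no z with Raz and Rzc.
F2: satisfies the condition.
F3: fails — Rde but no z with Rdz and Rze.
F4: fails — Ruv but no z with Ruz and Rzv.

F2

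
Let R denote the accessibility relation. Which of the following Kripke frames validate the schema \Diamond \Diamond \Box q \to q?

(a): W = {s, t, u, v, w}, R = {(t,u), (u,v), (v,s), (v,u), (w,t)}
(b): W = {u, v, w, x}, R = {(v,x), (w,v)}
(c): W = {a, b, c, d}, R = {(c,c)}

This is the axiom for a generalized confluence (Geach) condition; its first-order frame correspondent is \forall x \forall y (x R^2 y \to \exists w (yRw \wedge x = w)).
(a): fails — tR²v but no w* with vRw* and t=w*.
(b): fails — wR²x but no t with xRt and w=t.
(c): satisfies the condition.

(c)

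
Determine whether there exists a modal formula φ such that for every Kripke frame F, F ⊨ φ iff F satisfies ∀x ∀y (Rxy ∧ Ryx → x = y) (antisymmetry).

No — not modally definable

Any modally definable frame class is closed under surjective bounded morphisms.
The 6-cycle (worlds a,b,c,d,e,f with a→b→c→d→e→f→a) is antisymmetric. Sending even-indexed worlds to • and odd-indexed worlds to ∘ is a surjective bounded morphism onto the two-world frame with •↔∘, which is not antisymmetric.
Hence antisymmetry is not modally definable.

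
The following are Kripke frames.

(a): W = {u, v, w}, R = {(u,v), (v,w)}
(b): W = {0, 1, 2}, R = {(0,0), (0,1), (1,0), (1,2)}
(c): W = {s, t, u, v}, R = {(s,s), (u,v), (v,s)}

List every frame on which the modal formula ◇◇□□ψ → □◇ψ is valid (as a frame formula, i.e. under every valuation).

(c)

This is the axiom for a generalized confluence (Geach) condition; its first-order frame correspondent is ∀x ∀y ∀z ((xR²y ∧ xRz) → ∃w (yR²w ∧ zRw)).
(a): fails — uR²w, uRv but no t with wR²t and vRt.
(b): fails — 0R²2, 0R0 but no w with 2R²w and 0Rw.
(c): condition met.
Valid on: (c).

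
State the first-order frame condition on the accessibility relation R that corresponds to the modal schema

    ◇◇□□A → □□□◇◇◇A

∀x ∀y ∀z ((xR²y ∧ xR³z) → ∃w (yR²w ∧ zR³w))

This is a Sahlqvist (Geach-type) schema ◇^2□^2A → □^3◇^3A.
First-order correspondent: ∀x ∀y ∀z ((xR²y ∧ xR³z) → ∃w (yR²w ∧ zR³w)).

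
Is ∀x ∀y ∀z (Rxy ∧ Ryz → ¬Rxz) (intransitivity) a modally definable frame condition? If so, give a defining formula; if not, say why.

Not definable by any modal formula

If a class were modally definable it would be closed under surjective bounded morphisms (Goldblatt–Thomason).
The 5-cycle (worlds 0,1,2,3,4 with 0→1→2→3→4→0) is intransitive. Mapping every world to a single reflexive point • is a surjective bounded morphism; the reflexive point is not intransitive (R••∧R•• but R••).
Hence intransitivity is not modally definable.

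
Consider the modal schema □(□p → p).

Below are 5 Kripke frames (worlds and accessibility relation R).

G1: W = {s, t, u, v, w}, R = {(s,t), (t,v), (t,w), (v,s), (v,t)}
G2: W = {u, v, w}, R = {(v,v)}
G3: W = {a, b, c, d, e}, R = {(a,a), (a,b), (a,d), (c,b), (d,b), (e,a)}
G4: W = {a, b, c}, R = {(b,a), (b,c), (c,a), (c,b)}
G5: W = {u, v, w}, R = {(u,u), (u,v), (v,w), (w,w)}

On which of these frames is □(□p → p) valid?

G2

This is the axiom for shift-reflexivity; its first-order frame correspondent is ∀x ∀y (Rxy → Ryy).
G1: fails — Rtv but not Rvv.
G2: condition met.
G3: fails — Rab but not Rbb.
G4: fails — Rca but not Raa.
G5: fails — Ruv but not Rvv.
Valid on: G2.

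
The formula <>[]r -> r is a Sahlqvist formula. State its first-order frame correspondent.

Replacing r by ¬r and contraposing gives the equivalent schema r → □◇r.
Suppose r→□◇r is valid. Take Rxy and set V(r)={x}. Then r at x, so □◇r at x, so ◇r at y, so some z with Ryz has r; z=x, i.e. Ryx.

symmetry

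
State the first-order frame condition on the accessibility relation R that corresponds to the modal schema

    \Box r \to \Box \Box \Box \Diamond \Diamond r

This is a Sahlqvist (Geach-type) schema ◇^0□^1r → □^3◇^2r.
First-order correspondent: \forall x \forall z (x R^3 z \to \exists w (xRw \wedge z R^2 w)).

\forall x \forall z (x R^3 z \to \exists w (xRw \wedge z R^2 w))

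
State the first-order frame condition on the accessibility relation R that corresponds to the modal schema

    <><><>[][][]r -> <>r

forall x forall y (x R^3 y -> exists w (y R^3 w & xRw))

This is a Sahlqvist (Geach-type) schema ◇^3□^3r → □^0◇^1r.
Minimal-valuation argument: fix x; take any y with xR^3y and any z with xR^0z. Set V(r) to the set of worlds R-reachable from y in exactly 3 steps. Then □^3r holds at y, so the antecedent holds at x; validity forces ◇^1r at z, giving a w with zR^1w and yR^3w.
First-order correspondent: forall x forall y (x R^3 y -> exists w (y R^3 w & xRw)).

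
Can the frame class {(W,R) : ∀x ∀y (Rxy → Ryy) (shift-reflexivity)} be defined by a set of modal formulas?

Yes — defined by □(□p → p)

The condition is shift-reflexivity. A defining modal formula is □(□p → p).
Suppose □(□p→p) is valid. Take Rxy and set V(p)={w : Ryw}. Then at y, □p holds; since □(□p→p) at x, □p→p at y, so p at y, i.e. Ryy.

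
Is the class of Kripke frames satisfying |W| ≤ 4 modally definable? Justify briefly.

Not definable by any modal formula

Any modally definable frame class is closed under disjoint unions.
Any modal formula valid on each of 5 disjoint one-world frames is valid on their disjoint union (validity is preserved under disjoint unions). Each one-world frame has |W|=1≤4, but the union has |W|=5.
So no modal formula (or set of formulas) defines exactly the |W|≤4 frames.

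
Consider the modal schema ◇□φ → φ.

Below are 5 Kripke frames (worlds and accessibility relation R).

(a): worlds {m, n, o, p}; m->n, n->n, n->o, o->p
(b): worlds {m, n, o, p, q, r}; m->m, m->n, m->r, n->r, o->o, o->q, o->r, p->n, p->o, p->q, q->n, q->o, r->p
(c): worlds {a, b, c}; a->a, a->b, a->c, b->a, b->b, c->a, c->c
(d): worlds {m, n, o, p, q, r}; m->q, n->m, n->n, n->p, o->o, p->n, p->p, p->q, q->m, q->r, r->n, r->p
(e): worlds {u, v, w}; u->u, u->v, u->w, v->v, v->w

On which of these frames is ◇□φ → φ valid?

The schema corresponds to symmetry: ∀x ∀y (Rxy → Ryx).
(a): fails — Rop but not Rpo.
(b): fails — Rnr but not Rrn.
(c): ✓.
(d): fails — Rrn but not Rnr.
(e): fails — Ruv but not Rvu.
Valid on: (c).

(c)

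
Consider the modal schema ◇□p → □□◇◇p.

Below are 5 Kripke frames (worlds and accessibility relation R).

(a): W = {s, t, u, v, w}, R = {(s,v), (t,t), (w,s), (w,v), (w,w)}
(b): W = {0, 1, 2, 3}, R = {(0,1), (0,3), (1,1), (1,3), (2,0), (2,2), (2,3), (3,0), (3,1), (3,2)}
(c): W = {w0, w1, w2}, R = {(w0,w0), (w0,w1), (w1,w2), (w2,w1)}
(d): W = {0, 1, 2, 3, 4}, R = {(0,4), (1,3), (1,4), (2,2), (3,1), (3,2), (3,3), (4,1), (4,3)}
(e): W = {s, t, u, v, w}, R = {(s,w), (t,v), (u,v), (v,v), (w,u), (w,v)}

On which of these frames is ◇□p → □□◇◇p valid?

(b), (e)

The schema corresponds to a generalized confluence (Geach) condition: ∀x ∀y ∀z ((xRy ∧ xR²z) → ∃w (yRw ∧ zR²w)).
(a): fails — wRs, wR²s but no w* with sRw* and sR²w*.
(b): satisfies the condition.
(c): fails — w0Rw0, w0R²w2 but no w with w0Rw and w2R²w.
(d): fails — 1R4, 1R²2 but no w with 4Rw and 2R²w.
(e): satisfies the condition.
Valid on: (b), (e).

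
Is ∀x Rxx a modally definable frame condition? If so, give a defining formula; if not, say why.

The condition is reflexivity. A defining modal formula is □q → q.

Definable; □q → q defines it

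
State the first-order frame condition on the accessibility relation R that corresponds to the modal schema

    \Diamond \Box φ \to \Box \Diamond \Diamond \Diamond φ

\forall x \forall y \forall z ((xRy \wedge xRz) \to \exists w (yRw \wedge z R^3 w))

This is a Sahlqvist (Geach-type) schema ◇^1□^1φ → □^1◇^3φ.
Minimal-valuation argument: fix x; take any y with xR^1y and any z with xR^1z. Set V(φ) to the set of worlds R-reachable from y in exactly 1 step. Then □^1φ holds at y, so the antecedent holds at x; validity forces ◇^3φ at z, giving a w with zR^3w and yR^1w.
First-order correspondent: \forall x \forall y \forall z ((xRy \wedge xRz) \to \exists w (yRw \wedge z R^3 w)).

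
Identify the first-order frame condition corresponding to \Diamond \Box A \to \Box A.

the Euclidean property

This is a form of the 5 axiom.
It corresponds to the Euclidean property: \forall x \forall y \forall z (Rxy \wedge Rxz \to Ryz).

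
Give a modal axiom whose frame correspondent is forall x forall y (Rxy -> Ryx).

The condition is symmetry. The B schema p → □◇p defines it.
Suppose p→□◇p is valid. Take Rxy and set V(p)={x}. Then p at x, so □◇p at x, so ◇p at y, so some z with Ryz has p; z=x, i.e. Ryx.

p → □◇p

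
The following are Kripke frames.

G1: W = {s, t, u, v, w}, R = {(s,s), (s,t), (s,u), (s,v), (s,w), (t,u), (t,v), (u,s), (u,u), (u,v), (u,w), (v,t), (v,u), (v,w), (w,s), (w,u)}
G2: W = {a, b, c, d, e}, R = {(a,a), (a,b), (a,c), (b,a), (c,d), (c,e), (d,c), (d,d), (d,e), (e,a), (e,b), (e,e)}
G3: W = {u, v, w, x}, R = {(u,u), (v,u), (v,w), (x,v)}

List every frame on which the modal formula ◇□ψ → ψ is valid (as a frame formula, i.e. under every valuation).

none

Frame correspondent (Sahlqvist): ∀x ∀y (Rxy → Ryx) — i.e. symmetry.
G1: fails — Rvw but not Rwv.
G2: fails — Rde but not Red.
G3: fails — Rvu but not Ruv.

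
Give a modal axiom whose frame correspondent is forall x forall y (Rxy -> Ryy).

This is shift-reflexivity; the standard corresponding axiom is T□: □(□r → r).

□(□r → r)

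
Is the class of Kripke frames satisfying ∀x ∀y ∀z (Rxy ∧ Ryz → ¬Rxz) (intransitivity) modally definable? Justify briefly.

Modal frame validity is preserved under surjective bounded morphisms.
The 7-cycle (worlds w0,w1,w2,w3,w4,w5,w6 with w0→w1→w2→w3→w4→w5→w6→w0) is intransitive. Mapping every world to a single reflexive point • is a surjective bounded morphism; the reflexive point is not intransitive (R••∧R•• but R••).
Hence intransitivity is not modally definable.

Not definable by any modal formula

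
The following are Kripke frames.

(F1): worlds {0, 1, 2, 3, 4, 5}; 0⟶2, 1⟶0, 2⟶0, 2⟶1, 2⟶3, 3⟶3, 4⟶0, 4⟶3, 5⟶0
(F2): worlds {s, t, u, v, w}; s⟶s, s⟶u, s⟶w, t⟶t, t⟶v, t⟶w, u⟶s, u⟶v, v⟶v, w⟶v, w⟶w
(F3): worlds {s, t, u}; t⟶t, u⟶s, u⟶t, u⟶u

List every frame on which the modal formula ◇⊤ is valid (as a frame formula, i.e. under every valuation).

(F1), (F2)

The schema corresponds to seriality: ∀x ∃y Rxy.
(F1): ✓.
(F2): ✓.
(F3): fails — world s has no successor.
Valid on: (F1), (F2).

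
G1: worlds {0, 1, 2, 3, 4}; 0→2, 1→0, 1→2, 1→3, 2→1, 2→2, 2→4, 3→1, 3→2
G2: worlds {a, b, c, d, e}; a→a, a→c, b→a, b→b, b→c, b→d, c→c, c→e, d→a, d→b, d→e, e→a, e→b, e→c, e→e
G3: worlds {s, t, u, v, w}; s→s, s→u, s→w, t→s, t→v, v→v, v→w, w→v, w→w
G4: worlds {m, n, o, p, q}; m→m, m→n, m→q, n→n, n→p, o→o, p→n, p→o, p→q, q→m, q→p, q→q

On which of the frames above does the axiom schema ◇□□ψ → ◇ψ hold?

Frame correspondent (Sahlqvist): ∀x ∀y (xRy → ∃w (yR²w ∧ xRw)) — i.e. a generalized confluence (Geach) condition.
G1: fails — 2R4 but no w with 4R²w and 2Rw.
G2: holds.
G3: fails — sRu but no w* with uR²w* and sRw*.
G4: holds.

G2, G4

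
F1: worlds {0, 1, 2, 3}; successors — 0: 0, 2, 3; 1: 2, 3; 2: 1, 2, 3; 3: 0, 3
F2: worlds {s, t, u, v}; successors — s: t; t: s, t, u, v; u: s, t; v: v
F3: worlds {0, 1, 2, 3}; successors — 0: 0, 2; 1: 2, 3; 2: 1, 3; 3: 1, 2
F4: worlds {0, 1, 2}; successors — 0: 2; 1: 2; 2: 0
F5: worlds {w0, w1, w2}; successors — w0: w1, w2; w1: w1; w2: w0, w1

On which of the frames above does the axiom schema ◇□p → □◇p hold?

The schema corresponds to convergence: ∀x ∀y ∀z (Rxy ∧ Rxz → ∃w (Ryw ∧ Rzw)).
F1: ✓.
F2: fails — Rtv and Rts but v and s have no common successor.
F3: fails — R00 and R02 but 0 and 2 have no common successor.
F4: ✓.
F5: ✓.
Valid on: F1, F4, F5.

F1, F4, F5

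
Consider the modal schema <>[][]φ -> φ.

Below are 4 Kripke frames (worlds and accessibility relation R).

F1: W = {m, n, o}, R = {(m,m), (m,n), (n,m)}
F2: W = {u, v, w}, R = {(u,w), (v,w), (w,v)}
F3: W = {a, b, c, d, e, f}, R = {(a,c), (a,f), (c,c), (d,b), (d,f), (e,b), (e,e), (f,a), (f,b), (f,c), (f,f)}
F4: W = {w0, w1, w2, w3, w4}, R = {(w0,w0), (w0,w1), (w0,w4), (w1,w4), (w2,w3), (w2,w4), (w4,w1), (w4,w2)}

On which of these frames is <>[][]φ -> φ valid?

This is the axiom for a generalized confluence (Geach) condition; its first-order frame correspondent is forall x forall y (xRy -> exists w (y R^2 w & x = w)).
F1: holds.
F2: fails — uRw but no t with wR²t and u=t.
F3: fails — aRc but no w with cR²w and a=w.
F4: fails — w0Rw1 but no w with w1R²w and w0=w.
Valid on: F1.

F1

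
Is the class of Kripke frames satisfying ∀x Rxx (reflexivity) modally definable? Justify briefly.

Yes: it is reflexivity, defined by the T schema □r → r.
Suppose □r→r is valid. At any x set V(r)={w : Rxw}. Then □r holds at x, so r holds at x, i.e. Rxx.

Yes — defined by □r → r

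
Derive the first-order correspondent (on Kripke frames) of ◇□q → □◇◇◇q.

∀x ∀y ∀z ((xRy ∧ xRz) → ∃w (yRw ∧ zR³w))

This is a Sahlqvist (Geach-type) schema ◇^1□^1q → □^1◇^3q.
Minimal-valuation argument: fix x; take any y with xR^1y and any z with xR^1z. Set V(q) to the set of worlds R-reachable from y in exactly 1 step. Then □^1q holds at y, so the antecedent holds at x; validity forces ◇^3q at z, giving a w with zR^3w and yR^1w.
First-order correspondent: ∀x ∀y ∀z ((xRy ∧ xRz) → ∃w (yRw ∧ zR³w)).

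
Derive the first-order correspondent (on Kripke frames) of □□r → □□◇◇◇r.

This is a Sahlqvist (Geach-type) schema ◇^0□^2r → □^2◇^3r.
First-order correspondent: ∀x ∀z (xR²z → ∃w (xR²w ∧ zR³w)).

∀x ∀z (xR²z → ∃w (xR²w ∧ zR³w))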